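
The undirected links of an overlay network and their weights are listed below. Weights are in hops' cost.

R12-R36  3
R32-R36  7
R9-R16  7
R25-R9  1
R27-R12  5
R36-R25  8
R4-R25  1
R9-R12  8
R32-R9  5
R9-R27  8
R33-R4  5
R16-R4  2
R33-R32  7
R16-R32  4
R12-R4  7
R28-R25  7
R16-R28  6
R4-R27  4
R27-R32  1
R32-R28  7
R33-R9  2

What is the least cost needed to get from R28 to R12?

13 hops' cost

Compare a few routes:
R28–R16–R4–R12: 6+2+7 = 15
R28–R32–R27–R12: 7+1+5 = 13
R28–R25–R4–R12: 7+1+7 = 15
Cheapest is R28–R32–R27–R12 at 13 hops' cost.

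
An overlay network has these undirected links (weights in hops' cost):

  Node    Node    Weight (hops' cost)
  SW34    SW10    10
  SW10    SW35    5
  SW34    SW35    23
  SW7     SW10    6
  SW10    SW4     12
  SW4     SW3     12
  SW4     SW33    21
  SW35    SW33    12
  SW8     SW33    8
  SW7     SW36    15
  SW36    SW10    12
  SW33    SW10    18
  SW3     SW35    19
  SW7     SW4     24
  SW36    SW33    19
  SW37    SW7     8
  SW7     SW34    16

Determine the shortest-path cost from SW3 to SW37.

38 hops' cost

Running Dijkstra from SW3:
SW3: 0
SW4: 12  (via SW3)
SW35: 19  (via SW3)
SW10: 24  (via SW4)
SW7: 30  (via SW10)
SW33: 31  (via SW35)
SW34: 34  (via SW10)
SW36: 36  (via SW10)
SW37: 38  (via SW7)
Shortest route: SW3–SW4–SW10–SW7–SW37 = 38 hops' cost.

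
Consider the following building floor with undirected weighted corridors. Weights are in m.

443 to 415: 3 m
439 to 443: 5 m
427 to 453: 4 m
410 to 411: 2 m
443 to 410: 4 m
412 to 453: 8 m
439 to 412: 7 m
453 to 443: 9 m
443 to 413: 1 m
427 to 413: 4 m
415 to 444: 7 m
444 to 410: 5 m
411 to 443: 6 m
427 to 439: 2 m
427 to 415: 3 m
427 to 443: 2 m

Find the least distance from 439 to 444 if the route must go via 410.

Shortest 439→410: 439 → 427 → 443 → 410 = 8
Best 410 to 444: 410 → 444 costing 5
Total via 410: 8 + 5 = 13 m.

13 m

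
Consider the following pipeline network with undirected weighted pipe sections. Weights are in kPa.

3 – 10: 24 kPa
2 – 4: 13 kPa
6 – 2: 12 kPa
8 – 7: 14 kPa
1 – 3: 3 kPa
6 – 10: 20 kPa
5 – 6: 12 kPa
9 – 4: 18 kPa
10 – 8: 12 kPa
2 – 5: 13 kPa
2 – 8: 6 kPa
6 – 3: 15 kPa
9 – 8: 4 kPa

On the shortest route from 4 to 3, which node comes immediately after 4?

Enumerating some paths:
4 - 2 - 6 - 3: 13+12+15 = 40
4 - 2 - 5 - 6 - 3: 13+13+12+15 = 53
4 - 2 - 8 - 10 - 3: 13+6+12+24 = 55
Cheapest is 4 - 2 - 6 - 3 at 40 kPa.
So from 4 the first move is to 2.

2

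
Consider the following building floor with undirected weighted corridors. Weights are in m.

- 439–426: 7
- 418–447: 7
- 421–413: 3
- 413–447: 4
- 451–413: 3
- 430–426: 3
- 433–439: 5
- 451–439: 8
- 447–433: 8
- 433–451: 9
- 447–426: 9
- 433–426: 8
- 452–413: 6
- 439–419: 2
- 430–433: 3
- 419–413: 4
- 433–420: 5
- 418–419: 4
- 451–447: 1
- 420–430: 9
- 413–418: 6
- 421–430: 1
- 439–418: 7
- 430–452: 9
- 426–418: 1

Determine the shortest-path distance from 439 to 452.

12 m

Candidate routes:
439 - 433 - 430 - 421 - 413 - 452: 5+3+1+3+6 = 18
439 - 451 - 413 - 452: 8+3+6 = 17
439 - 433 - 430 - 452: 5+3+9 = 17
439 - 419 - 413 - 452: 2+4+6 = 12
Cheapest is 439 - 419 - 413 - 452 at 12 m.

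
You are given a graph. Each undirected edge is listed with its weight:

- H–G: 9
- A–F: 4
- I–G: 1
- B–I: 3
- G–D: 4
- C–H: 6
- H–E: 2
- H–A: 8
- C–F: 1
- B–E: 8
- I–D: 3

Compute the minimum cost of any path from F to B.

17

Running Dijkstra from F:
F: 0
C: 1  (via F)
A: 4  (via F)
H: 7  (via C)
E: 9  (via H)
G: 16  (via H)
B: 17  (via E)
Shortest route: F → C → H → E → B = 17.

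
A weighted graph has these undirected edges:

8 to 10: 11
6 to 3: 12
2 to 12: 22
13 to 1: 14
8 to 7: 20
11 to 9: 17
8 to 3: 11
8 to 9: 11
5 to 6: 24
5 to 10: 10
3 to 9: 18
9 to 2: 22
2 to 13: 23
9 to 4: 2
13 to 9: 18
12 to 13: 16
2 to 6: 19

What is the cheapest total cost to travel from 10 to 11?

Enumerating some paths:
10–8–9–11: 11+11+17 = 39
10–8–3–9–11: 11+11+18+17 = 57
10–5–6–3–9–11: 10+24+12+18+17 = 81
Cheapest is 10–8–9–11 at 39.

39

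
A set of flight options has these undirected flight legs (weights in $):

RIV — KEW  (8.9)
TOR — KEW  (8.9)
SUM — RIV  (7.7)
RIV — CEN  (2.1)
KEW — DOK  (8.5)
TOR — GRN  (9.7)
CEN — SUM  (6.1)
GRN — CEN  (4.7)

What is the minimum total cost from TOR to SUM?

Compare a few routes:
TOR → KEW → RIV → SUM: 8.9+8.9+7.7 = 25.5
TOR → GRN → CEN → SUM: 9.7+4.7+6.1 = 20.5
TOR → GRN → CEN → RIV → SUM: 9.7+4.7+2.1+7.7 = 24.2
TOR → KEW → RIV → CEN → SUM: 8.9+8.9+2.1+6.1 = 26
The minimum is $20.5 via TOR → GRN → CEN → SUM.

$20.5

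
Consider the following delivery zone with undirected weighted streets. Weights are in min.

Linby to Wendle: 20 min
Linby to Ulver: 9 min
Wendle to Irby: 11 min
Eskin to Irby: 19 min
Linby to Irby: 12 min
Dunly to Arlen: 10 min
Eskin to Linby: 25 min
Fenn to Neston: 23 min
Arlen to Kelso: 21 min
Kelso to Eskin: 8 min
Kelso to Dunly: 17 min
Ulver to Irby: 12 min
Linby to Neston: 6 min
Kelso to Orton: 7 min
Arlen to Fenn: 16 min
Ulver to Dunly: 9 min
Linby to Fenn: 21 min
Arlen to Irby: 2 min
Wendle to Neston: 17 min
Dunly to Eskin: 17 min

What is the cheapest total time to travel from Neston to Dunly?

24 min

Enumerating some paths:
Neston–Linby–Ulver–Dunly: 6+9+9 = 24
Neston–Linby–Ulver–Irby–Arlen–Dunly: 6+9+12+2+10 = 39
Neston–Linby–Irby–Arlen–Dunly: 6+12+2+10 = 30
Neston–Linby–Irby–Ulver–Dunly: 6+12+12+9 = 39
The minimum is 24 min via Neston–Linby–Ulver–Dunly.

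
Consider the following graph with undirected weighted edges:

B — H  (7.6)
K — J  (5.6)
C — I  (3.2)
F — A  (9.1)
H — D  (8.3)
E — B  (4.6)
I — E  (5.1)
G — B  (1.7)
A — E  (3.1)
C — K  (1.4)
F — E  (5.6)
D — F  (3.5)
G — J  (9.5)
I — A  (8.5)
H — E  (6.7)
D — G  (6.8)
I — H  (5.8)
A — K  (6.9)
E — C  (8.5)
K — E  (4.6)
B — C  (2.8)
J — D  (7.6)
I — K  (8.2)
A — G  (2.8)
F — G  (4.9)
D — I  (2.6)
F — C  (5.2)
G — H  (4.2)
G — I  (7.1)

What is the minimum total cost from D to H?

8.3

Enumerating some paths:
D - H: 8.3 = 8.3
D - F - G - H: 3.5+4.9+4.2 = 12.6
D - I - H: 2.6+5.8 = 8.4
D - G - H: 6.8+4.2 = 11
The minimum is 8.3 via D - H.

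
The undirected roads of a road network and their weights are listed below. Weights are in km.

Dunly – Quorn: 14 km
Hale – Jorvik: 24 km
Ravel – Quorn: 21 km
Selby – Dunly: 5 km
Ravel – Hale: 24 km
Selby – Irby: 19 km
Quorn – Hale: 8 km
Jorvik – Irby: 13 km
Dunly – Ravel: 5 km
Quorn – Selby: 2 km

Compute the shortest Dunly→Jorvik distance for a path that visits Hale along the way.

39 km

Shortest Dunly→Hale: Dunly → Selby → Quorn → Hale = 15
Best Hale to Jorvik: Hale → Jorvik costing 24
Total via Hale: 15 + 24 = 39 km.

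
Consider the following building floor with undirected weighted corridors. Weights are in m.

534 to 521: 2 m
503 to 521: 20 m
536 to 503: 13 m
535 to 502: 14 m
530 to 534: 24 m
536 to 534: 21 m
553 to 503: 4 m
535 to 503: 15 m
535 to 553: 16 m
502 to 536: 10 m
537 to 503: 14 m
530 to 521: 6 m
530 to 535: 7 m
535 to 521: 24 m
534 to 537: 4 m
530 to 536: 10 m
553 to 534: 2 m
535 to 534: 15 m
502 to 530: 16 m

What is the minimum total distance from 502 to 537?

Enumerating some paths:
502 - 535 - 534 - 537: 14+15+4 = 33
502 - 536 - 503 - 553 - 534 - 537: 10+13+4+2+4 = 33
502 - 536 - 530 - 521 - 534 - 537: 10+10+6+2+4 = 32
502 - 530 - 521 - 534 - 537: 16+6+2+4 = 28
Cheapest is 502 - 530 - 521 - 534 - 537 at 28 m.

28 m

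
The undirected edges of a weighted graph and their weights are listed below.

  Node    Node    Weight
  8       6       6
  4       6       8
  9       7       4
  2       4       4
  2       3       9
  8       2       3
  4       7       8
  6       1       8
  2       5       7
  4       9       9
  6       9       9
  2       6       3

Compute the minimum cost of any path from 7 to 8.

Compare a few routes:
7 → 4 → 2 → 8: 8+4+3 = 15
7 → 9 → 4 → 2 → 8: 4+9+4+3 = 20
7 → 9 → 6 → 2 → 8: 4+9+3+3 = 19
7 → 9 → 6 → 8: 4+9+6 = 19
Cheapest is 7 → 4 → 2 → 8 at 15.

15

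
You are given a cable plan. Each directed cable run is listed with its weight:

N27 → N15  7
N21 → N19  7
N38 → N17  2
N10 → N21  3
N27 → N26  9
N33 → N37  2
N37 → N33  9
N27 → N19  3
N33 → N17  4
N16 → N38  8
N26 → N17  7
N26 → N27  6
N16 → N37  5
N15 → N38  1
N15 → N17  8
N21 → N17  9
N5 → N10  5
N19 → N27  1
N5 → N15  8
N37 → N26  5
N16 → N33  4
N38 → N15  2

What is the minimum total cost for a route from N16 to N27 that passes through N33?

17

Shortest N16→N33: N16 → N33 = 4
Shortest N33→N27: N33 → N37 → N26 → N27 = 13
Total via N33: 4 + 13 = 17.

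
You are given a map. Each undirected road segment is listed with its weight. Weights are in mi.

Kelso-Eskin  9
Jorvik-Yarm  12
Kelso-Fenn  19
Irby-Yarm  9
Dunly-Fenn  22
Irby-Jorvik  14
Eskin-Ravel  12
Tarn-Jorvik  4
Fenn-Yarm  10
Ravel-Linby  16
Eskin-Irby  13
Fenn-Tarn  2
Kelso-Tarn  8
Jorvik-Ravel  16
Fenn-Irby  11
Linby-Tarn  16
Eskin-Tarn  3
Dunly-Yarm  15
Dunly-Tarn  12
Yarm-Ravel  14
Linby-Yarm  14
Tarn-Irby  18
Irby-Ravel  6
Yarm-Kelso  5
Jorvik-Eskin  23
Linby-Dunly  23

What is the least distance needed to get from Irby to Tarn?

Enumerating some paths:
Irby–Eskin–Tarn: 13+3 = 16
Irby–Fenn–Tarn: 11+2 = 13
Irby–Jorvik–Tarn: 14+4 = 18
Cheapest is Irby–Fenn–Tarn at 13 mi.

13 mi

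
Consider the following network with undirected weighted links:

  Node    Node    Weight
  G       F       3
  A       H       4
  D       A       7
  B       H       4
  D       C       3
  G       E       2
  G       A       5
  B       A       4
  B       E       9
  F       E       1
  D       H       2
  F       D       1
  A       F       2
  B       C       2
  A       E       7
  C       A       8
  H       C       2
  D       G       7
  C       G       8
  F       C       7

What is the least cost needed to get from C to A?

Candidate routes:
C → H → D → F → A: 2+2+1+2 = 7
C → B → A: 2+4 = 6
Cheapest is C → B → A at 6.

6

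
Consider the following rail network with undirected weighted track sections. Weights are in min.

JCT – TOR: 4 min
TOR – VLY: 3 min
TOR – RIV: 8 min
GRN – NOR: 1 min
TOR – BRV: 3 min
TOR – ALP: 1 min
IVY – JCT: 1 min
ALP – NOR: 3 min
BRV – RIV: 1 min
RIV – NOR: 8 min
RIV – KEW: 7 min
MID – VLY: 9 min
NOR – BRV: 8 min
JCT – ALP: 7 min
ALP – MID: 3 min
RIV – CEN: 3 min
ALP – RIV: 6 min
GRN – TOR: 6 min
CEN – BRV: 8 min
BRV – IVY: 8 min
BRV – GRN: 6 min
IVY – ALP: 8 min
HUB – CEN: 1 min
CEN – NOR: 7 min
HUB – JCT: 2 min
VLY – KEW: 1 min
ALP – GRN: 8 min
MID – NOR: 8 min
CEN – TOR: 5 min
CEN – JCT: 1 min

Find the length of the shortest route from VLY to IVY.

Settle nodes by increasing distance from VLY:
VLY: 0
KEW: 1  (via VLY)
TOR: 3  (via VLY)
ALP: 4  (via TOR)
BRV: 6  (via TOR)
JCT: 7  (via TOR)
RIV: 7  (via BRV)
NOR: 7  (via ALP)
MID: 7  (via ALP)
IVY: 8  (via JCT)
Shortest route: VLY–TOR–JCT–IVY = 8 min.

8 min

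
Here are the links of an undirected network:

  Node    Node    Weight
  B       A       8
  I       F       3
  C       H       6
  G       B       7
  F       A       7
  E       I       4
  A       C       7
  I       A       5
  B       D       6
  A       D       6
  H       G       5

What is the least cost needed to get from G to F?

Enumerating some paths:
G → B → A → I → F: 7+8+5+3 = 23
G → B → A → F: 7+8+7 = 22
Cheapest is G → B → A → F at 22.

22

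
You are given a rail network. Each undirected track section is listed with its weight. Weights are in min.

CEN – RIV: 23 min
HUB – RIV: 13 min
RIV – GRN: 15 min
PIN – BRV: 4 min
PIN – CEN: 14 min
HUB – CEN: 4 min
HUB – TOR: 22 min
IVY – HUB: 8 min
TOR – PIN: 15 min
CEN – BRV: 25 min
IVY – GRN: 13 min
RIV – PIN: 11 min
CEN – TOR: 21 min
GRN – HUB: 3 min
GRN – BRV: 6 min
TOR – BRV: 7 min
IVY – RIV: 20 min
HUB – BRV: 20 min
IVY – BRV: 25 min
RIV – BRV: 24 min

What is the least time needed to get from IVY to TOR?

24 min

Shortest distances from IVY:
IVY: 0
HUB: 8  (via IVY)
GRN: 11  (via HUB)
CEN: 12  (via HUB)
BRV: 17  (via GRN)
RIV: 20  (via IVY)
PIN: 21  (via BRV)
TOR: 24  (via BRV)
Shortest route: IVY–HUB–GRN–BRV–TOR = 24 min.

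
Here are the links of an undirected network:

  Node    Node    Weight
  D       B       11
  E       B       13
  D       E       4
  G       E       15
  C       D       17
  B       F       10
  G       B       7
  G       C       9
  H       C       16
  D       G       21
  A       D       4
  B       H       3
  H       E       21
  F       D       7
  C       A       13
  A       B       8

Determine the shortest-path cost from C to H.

Enumerating some paths:
C → G → B → H: 9+7+3 = 19
C → H: 16 = 16
C → A → B → H: 13+8+3 = 24
C → A → D → B → H: 13+4+11+3 = 31
Cheapest is C → H at 16.

16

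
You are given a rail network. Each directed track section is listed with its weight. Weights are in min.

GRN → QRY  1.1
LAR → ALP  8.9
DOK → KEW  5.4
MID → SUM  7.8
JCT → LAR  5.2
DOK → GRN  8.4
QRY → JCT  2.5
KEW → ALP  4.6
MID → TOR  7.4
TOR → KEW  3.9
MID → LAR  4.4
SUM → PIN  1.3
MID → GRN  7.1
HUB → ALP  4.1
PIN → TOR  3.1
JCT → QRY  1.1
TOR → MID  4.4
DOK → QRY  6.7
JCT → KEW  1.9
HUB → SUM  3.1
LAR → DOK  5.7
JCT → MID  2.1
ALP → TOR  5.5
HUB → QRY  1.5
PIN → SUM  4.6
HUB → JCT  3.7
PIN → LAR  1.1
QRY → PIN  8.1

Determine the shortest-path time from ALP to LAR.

Candidate routes:
ALP → TOR → MID → GRN → QRY → JCT → LAR: 5.5+4.4+7.1+1.1+2.5+5.2 = 25.8
ALP → TOR → MID → LAR: 5.5+4.4+4.4 = 14.3
ALP → TOR → MID → SUM → PIN → LAR: 5.5+4.4+7.8+1.3+1.1 = 20.1
The minimum is 14.3 min via ALP → TOR → MID → LAR.

14.3 min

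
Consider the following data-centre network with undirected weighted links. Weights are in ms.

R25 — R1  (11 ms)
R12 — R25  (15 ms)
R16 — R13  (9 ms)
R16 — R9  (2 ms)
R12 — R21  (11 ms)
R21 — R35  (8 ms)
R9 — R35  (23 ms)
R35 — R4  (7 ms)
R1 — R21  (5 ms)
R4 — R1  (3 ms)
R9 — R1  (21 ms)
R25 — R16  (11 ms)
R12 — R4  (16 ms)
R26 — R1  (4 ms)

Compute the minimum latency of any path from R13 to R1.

Enumerating some paths:
R13 - R16 - R9 - R1: 9+2+21 = 32
R13 - R16 - R9 - R35 - R21 - R1: 9+2+23+8+5 = 47
R13 - R16 - R9 - R35 - R4 - R1: 9+2+23+7+3 = 44
R13 - R16 - R25 - R1: 9+11+11 = 31
Cheapest is R13 - R16 - R25 - R1 at 31 ms.

31 ms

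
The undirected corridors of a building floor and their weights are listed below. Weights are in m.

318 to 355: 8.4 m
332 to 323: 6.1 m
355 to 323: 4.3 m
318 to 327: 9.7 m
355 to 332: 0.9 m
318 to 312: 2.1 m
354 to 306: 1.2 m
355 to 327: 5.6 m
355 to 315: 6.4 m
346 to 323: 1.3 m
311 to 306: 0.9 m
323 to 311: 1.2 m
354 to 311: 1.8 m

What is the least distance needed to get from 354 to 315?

13.7 m

Shortest distances from 354:
354: 0
306: 1.2  (via 354)
311: 1.8  (via 354)
323: 3  (via 311)
346: 4.3  (via 323)
355: 7.3  (via 323)
332: 8.2  (via 355)
327: 12.9  (via 355)
315: 13.7  (via 355)
Shortest route: 354 → 311 → 323 → 355 → 315 = 13.7 m.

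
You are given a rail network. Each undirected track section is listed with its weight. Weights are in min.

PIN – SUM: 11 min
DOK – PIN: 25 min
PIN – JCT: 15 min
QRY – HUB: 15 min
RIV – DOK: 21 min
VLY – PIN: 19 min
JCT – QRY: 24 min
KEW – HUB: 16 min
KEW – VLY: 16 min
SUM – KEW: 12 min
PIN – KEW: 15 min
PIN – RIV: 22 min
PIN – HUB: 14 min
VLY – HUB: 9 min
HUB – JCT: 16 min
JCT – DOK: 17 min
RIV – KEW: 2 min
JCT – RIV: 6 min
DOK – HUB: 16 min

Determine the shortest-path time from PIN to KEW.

15 min

Candidate routes:
PIN → SUM → KEW: 11+12 = 23
PIN → RIV → KEW: 22+2 = 24
PIN → JCT → RIV → KEW: 15+6+2 = 23
PIN → KEW: 15 = 15
Cheapest is PIN → KEW at 15 min.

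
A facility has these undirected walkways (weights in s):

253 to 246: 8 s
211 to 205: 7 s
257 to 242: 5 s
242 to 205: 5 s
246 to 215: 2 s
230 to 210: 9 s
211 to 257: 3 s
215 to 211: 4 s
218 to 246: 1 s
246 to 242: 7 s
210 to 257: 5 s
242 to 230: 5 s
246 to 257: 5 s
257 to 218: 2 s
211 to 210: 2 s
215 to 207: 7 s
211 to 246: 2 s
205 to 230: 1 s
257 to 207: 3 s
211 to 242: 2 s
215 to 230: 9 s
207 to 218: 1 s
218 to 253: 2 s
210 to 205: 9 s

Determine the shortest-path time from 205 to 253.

12 s

Enumerating some paths:
205–211–246–218–253: 7+2+1+2 = 12
205–230–242–211–246–218–253: 1+5+2+2+1+2 = 13
205–242–211–257–218–253: 5+2+3+2+2 = 14
The minimum is 12 s via 205–211–246–218–253.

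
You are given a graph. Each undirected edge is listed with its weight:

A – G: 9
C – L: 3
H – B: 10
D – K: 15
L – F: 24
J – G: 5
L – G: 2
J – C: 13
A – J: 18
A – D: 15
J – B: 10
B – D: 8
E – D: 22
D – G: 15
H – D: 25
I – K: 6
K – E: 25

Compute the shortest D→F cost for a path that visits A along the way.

Best D to A: D–A costing 15
Shortest A→F: A–G–L–F = 35
Total via A: 15 + 35 = 50.

50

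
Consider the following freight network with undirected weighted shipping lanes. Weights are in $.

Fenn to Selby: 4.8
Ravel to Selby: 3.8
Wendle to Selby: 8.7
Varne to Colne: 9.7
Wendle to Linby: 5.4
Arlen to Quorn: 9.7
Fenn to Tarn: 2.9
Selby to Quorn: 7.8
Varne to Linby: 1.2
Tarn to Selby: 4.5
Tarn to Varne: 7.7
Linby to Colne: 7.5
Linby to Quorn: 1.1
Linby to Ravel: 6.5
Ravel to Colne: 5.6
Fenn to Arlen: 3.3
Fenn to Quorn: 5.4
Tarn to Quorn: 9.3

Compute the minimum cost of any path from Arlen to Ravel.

Settle nodes by increasing distance from Arlen:
Arlen: 0
Fenn: 3.3  (via Arlen)
Tarn: 6.2  (via Fenn)
Selby: 8.1  (via Fenn)
Quorn: 8.7  (via Fenn)
Linby: 9.8  (via Quorn)
Varne: 11  (via Linby)
Ravel: 11.9  (via Selby)
Shortest route: Arlen–Fenn–Selby–Ravel = $11.9.

$11.9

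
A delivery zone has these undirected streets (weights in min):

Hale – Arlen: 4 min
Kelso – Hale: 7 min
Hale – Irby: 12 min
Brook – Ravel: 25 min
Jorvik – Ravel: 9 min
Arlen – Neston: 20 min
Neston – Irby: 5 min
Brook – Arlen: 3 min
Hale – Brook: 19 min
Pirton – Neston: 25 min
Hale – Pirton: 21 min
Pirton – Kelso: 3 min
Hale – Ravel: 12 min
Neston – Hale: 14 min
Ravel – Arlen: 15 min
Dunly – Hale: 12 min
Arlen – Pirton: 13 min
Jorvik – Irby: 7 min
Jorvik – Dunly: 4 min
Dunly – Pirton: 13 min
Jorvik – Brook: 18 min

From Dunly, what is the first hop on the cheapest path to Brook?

Hale

Candidate routes:
Dunly - Jorvik - Brook: 4+18 = 22
Dunly - Hale - Arlen - Brook: 12+4+3 = 19
Cheapest is Dunly - Hale - Arlen - Brook at 19 min.
So from Dunly the first move is to Hale.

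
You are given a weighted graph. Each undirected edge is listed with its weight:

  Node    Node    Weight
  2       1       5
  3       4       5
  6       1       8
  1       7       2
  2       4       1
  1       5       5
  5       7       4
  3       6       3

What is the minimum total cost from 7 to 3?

13

Settle nodes by increasing distance from 7:
7: 0
1: 2  (via 7)
5: 4  (via 7)
2: 7  (via 1)
4: 8  (via 2)
6: 10  (via 1)
3: 13  (via 4)
Shortest route: 7–1–2–4–3 = 13.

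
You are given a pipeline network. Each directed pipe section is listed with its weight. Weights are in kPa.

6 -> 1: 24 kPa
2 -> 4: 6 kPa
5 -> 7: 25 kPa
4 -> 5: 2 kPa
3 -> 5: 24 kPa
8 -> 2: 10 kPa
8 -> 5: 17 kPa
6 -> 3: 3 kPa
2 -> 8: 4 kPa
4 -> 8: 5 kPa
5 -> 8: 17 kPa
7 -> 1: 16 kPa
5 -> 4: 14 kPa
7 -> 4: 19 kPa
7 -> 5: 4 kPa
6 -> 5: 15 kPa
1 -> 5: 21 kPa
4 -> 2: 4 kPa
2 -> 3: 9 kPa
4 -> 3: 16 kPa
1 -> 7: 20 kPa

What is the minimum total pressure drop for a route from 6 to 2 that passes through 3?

45 kPa

Shortest 6→3: 6 → 3 = 3
Best 3 to 2: 3 → 5 → 4 → 2 costing 42
Total via 3: 3 + 42 = 45 kPa.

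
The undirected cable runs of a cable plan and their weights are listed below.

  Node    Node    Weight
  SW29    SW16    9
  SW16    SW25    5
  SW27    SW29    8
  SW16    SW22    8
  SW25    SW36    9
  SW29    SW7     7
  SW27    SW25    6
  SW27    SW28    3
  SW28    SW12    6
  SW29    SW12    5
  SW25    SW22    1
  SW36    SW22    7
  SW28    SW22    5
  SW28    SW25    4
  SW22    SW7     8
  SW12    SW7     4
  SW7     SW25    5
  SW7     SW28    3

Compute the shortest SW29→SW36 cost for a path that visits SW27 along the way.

Best SW29 to SW27: SW29 → SW27 costing 8
Best SW27 to SW36: SW27 → SW25 → SW22 → SW36 costing 14
Total via SW27: 8 + 14 = 22.

22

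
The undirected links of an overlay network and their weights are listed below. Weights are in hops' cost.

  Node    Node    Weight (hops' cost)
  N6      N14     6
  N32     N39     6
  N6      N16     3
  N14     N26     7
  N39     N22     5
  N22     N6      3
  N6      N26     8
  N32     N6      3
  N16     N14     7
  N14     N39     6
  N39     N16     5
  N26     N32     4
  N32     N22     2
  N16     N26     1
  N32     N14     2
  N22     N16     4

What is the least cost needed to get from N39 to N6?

8 hops' cost

Running Dijkstra from N39:
N39: 0
N16: 5  (via N39)
N22: 5  (via N39)
N26: 6  (via N16)
N14: 6  (via N39)
N32: 6  (via N39)
N6: 8  (via N16)
Shortest route: N39–N16–N6 = 8 hops' cost.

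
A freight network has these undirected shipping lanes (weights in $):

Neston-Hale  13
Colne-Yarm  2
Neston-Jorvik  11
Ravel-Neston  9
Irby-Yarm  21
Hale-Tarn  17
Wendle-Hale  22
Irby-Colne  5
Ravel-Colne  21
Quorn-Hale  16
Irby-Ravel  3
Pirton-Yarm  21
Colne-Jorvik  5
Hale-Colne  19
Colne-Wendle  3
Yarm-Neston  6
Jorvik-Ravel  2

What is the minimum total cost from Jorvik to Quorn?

Enumerating some paths:
Jorvik → Ravel → Irby → Colne → Hale → Quorn: 2+3+5+19+16 = 45
Jorvik → Colne → Hale → Quorn: 5+19+16 = 40
Jorvik → Colne → Wendle → Hale → Quorn: 5+3+22+16 = 46
Jorvik → Colne → Yarm → Neston → Hale → Quorn: 5+2+6+13+16 = 42
Cheapest is Jorvik → Colne → Hale → Quorn at $40.

$40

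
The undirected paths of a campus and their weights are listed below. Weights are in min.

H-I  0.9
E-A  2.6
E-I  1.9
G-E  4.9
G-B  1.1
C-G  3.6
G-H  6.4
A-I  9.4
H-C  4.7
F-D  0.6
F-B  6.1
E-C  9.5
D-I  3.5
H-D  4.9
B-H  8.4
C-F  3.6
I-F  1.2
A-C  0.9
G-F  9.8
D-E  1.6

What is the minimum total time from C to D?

Settle nodes by increasing distance from C:
C: 0
A: 0.9  (via C)
E: 3.5  (via A)
F: 3.6  (via C)
G: 3.6  (via C)
D: 4.2  (via F)
Shortest route: C–F–D = 4.2 min.

4.2 min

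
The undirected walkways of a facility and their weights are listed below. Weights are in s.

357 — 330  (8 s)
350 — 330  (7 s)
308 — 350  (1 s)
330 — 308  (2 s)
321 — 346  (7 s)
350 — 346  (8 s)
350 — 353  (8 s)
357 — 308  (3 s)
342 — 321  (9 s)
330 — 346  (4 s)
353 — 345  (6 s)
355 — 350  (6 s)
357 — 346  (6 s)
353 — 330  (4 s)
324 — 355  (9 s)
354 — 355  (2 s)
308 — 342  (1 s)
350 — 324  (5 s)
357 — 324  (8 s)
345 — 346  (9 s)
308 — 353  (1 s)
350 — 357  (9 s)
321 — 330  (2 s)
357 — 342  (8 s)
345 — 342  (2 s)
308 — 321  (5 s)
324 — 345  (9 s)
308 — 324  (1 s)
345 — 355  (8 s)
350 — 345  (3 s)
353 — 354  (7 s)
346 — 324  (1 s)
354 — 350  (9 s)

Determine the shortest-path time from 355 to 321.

11 s

Running Dijkstra from 355:
355: 0
354: 2  (via 355)
350: 6  (via 355)
308: 7  (via 350)
353: 8  (via 308)
324: 8  (via 308)
342: 8  (via 308)
345: 8  (via 355)
330: 9  (via 308)
346: 9  (via 324)
357: 10  (via 308)
321: 11  (via 330)
Shortest route: 355 → 350 → 308 → 330 → 321 = 11 s.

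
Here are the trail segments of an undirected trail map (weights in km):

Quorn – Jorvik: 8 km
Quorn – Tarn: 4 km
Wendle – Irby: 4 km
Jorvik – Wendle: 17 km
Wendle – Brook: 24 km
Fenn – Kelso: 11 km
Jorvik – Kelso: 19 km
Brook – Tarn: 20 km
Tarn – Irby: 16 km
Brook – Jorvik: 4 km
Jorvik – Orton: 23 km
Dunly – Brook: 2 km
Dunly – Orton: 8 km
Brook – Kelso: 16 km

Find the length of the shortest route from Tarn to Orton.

26 km

Candidate routes:
Tarn → Quorn → Jorvik → Brook → Dunly → Orton: 4+8+4+2+8 = 26
Tarn → Brook → Dunly → Orton: 20+2+8 = 30
Cheapest is Tarn → Quorn → Jorvik → Brook → Dunly → Orton at 26 km.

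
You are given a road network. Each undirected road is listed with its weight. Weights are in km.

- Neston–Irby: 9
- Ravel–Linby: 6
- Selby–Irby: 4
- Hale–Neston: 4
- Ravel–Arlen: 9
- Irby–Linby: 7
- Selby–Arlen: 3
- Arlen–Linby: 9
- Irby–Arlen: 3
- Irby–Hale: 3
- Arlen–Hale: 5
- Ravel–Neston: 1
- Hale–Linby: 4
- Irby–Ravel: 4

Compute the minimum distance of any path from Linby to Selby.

Enumerating some paths:
Linby → Hale → Arlen → Selby: 4+5+3 = 12
Linby → Irby → Selby: 7+4 = 11
Linby → Arlen → Selby: 9+3 = 12
Linby → Irby → Arlen → Selby: 7+3+3 = 13
Cheapest is Linby → Irby → Selby at 11 km.

11 km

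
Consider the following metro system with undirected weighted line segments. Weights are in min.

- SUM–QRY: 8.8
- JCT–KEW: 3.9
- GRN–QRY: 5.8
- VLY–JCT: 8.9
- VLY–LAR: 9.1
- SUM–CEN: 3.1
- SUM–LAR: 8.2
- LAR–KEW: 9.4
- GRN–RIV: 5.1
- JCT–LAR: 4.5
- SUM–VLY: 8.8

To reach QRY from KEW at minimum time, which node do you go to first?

Compare a few routes:
KEW → LAR → SUM → QRY: 9.4+8.2+8.8 = 26.4
KEW → JCT → LAR → SUM → QRY: 3.9+4.5+8.2+8.8 = 25.4
The minimum is 25.4 min via KEW → JCT → LAR → SUM → QRY.
So from KEW the first move is to JCT.

JCT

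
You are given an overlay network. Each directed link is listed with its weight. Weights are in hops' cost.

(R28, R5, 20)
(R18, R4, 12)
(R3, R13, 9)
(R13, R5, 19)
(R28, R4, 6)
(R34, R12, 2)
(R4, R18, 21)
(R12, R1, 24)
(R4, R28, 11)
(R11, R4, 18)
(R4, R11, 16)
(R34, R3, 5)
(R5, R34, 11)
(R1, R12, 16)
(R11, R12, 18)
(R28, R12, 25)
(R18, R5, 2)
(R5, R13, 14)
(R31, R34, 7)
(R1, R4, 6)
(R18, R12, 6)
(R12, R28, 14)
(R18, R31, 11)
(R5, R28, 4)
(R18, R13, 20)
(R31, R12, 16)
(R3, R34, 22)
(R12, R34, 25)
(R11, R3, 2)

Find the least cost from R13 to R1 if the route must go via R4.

Shortest R13→R4: R13 → R5 → R28 → R4 = 29
Shortest R4→R1: R4 → R18 → R12 → R1 = 51
Total via R4: 29 + 51 = 80 hops' cost.

80 hops' cost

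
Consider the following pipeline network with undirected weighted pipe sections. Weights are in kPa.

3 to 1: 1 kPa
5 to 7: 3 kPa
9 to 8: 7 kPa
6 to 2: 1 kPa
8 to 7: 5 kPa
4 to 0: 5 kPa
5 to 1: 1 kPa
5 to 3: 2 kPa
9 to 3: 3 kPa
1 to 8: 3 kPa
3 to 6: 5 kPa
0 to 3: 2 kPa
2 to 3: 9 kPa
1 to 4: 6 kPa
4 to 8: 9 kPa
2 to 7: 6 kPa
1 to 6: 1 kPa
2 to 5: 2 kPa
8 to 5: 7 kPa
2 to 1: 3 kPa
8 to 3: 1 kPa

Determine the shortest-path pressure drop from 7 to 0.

Enumerating some paths:
7 → 8 → 3 → 0: 5+1+2 = 8
7 → 5 → 2 → 6 → 1 → 3 → 0: 3+2+1+1+1+2 = 10
7 → 5 → 3 → 0: 3+2+2 = 7
7 → 5 → 1 → 8 → 3 → 0: 3+1+3+1+2 = 10
The minimum is 7 kPa via 7 → 5 → 3 → 0.

7 kPa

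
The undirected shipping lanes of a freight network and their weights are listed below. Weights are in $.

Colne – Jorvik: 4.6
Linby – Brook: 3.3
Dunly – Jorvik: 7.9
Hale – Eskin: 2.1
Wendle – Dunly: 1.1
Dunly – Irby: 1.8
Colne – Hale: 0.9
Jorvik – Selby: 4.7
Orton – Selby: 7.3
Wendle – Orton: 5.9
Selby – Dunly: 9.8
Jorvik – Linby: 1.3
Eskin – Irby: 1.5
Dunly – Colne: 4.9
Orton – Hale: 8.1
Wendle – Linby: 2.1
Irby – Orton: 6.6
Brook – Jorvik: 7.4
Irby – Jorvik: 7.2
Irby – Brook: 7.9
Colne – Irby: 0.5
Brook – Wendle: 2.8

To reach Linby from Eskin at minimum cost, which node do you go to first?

Irby

Enumerating some paths:
Eskin–Irby–Dunly–Wendle–Linby: 1.5+1.8+1.1+2.1 = 6.5
Eskin–Hale–Colne–Irby–Dunly–Wendle–Linby: 2.1+0.9+0.5+1.8+1.1+2.1 = 8.5
Eskin–Irby–Colne–Jorvik–Linby: 1.5+0.5+4.6+1.3 = 7.9
The minimum is $6.5 via Eskin–Irby–Dunly–Wendle–Linby.
So from Eskin the first move is to Irby.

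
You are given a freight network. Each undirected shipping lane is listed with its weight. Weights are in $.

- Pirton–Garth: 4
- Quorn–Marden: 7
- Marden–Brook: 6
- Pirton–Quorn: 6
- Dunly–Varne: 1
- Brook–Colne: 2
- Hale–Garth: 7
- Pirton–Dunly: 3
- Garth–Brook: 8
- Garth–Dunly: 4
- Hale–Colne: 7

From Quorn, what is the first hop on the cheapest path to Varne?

Pirton

Enumerating some paths:
Quorn → Pirton → Dunly → Varne: 6+3+1 = 10
Quorn → Pirton → Garth → Dunly → Varne: 6+4+4+1 = 15
Cheapest is Quorn → Pirton → Dunly → Varne at $10.
So from Quorn the first move is to Pirton.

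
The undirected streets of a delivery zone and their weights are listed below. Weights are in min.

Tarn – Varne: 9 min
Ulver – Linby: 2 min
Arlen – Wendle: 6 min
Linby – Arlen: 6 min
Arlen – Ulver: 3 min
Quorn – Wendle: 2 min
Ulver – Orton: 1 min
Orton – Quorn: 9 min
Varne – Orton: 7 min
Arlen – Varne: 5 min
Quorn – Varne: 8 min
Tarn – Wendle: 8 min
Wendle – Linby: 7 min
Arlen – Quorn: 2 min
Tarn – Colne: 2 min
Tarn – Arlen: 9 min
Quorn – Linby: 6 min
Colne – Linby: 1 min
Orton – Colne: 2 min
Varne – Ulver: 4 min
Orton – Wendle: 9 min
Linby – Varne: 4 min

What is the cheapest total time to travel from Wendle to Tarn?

8 min

Settle nodes by increasing distance from Wendle:
Wendle: 0
Quorn: 2  (via Wendle)
Arlen: 4  (via Quorn)
Linby: 7  (via Wendle)
Ulver: 7  (via Arlen)
Orton: 8  (via Ulver)
Colne: 8  (via Linby)
Tarn: 8  (via Wendle)
Shortest route: Wendle–Tarn = 8 min.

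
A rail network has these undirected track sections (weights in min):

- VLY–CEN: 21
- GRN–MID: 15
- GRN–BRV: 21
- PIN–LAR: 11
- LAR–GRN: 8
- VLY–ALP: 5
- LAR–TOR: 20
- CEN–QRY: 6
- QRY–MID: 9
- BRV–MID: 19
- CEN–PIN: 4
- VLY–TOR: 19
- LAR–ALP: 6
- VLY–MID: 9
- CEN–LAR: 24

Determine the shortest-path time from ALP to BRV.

Enumerating some paths:
ALP → LAR → GRN → BRV: 6+8+21 = 35
ALP → VLY → MID → BRV: 5+9+19 = 33
The minimum is 33 min via ALP → VLY → MID → BRV.

33 min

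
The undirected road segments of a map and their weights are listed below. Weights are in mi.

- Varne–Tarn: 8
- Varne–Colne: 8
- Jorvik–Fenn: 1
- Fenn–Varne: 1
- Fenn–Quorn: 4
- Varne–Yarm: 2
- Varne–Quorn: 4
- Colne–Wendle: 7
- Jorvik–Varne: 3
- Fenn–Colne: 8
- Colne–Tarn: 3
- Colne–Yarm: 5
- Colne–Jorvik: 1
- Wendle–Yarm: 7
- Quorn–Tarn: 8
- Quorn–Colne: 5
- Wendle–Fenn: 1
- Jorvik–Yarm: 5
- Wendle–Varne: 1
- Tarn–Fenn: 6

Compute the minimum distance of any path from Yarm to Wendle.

3 mi

Enumerating some paths:
Yarm–Varne–Fenn–Wendle: 2+1+1 = 4
Yarm–Varne–Jorvik–Fenn–Wendle: 2+3+1+1 = 7
Yarm–Varne–Wendle: 2+1 = 3
Cheapest is Yarm–Varne–Wendle at 3 mi.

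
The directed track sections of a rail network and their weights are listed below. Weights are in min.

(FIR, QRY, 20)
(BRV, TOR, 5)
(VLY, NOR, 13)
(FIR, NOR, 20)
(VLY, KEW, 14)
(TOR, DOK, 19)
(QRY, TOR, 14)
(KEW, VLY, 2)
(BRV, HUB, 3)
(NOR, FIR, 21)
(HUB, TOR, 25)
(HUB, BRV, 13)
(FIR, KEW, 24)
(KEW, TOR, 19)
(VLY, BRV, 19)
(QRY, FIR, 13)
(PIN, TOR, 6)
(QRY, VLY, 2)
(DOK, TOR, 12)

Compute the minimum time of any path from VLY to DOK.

Compare a few routes:
VLY–BRV–HUB–TOR–DOK: 19+3+25+19 = 66
VLY–BRV–TOR–DOK: 19+5+19 = 43
VLY–NOR–FIR–QRY–TOR–DOK: 13+21+20+14+19 = 87
VLY–KEW–TOR–DOK: 14+19+19 = 52
The minimum is 43 min via VLY–BRV–TOR–DOK.

43 min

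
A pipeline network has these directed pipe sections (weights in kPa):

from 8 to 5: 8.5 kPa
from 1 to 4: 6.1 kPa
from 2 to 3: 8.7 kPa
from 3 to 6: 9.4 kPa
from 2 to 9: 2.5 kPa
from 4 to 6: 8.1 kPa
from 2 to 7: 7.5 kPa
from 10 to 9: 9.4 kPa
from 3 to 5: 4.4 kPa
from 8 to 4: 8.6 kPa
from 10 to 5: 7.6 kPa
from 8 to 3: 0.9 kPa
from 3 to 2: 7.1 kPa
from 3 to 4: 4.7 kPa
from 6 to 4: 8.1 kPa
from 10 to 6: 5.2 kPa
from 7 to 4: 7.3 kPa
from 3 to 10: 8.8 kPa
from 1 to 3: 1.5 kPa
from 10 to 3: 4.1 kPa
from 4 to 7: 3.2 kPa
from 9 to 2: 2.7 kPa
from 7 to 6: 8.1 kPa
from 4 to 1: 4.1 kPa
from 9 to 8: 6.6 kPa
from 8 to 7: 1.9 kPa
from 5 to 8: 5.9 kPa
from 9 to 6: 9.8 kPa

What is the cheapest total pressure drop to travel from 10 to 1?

Compare a few routes:
10–3–4–1: 4.1+4.7+4.1 = 12.9
10–6–4–1: 5.2+8.1+4.1 = 17.4
Cheapest is 10–3–4–1 at 12.9 kPa.

12.9 kPa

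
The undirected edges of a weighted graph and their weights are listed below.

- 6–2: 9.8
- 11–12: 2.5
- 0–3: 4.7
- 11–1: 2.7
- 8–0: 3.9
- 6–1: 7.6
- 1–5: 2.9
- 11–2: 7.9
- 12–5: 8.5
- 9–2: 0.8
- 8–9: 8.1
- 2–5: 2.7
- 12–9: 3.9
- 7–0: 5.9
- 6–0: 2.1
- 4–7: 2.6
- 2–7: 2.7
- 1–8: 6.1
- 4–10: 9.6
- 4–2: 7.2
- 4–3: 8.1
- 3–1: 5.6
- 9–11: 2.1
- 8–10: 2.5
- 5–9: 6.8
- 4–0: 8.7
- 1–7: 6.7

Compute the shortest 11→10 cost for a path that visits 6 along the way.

Best 11 to 6: 11 → 1 → 6 costing 10.3
Shortest 6→10: 6 → 0 → 8 → 10 = 8.5
Total via 6: 10.3 + 8.5 = 18.8.

18.8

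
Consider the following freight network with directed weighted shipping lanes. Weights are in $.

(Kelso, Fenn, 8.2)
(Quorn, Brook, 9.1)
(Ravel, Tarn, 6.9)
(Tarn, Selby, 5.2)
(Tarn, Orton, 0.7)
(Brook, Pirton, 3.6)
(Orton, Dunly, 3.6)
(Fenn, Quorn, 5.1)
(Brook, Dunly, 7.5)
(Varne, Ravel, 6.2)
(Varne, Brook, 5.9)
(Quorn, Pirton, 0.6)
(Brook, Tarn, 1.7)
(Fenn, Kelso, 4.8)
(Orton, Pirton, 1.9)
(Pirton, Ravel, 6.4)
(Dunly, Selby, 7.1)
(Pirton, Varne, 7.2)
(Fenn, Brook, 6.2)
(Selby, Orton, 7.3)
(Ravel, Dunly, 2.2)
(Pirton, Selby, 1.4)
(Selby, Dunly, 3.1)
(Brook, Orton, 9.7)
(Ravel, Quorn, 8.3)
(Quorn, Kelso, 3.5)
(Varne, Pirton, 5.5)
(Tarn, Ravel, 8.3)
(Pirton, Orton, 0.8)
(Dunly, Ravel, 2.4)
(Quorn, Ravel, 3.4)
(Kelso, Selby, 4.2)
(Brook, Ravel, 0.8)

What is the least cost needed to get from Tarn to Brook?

Candidate routes:
Tarn → Orton → Pirton → Varne → Brook: 0.7+1.9+7.2+5.9 = 15.7
Tarn → Orton → Dunly → Ravel → Quorn → Brook: 0.7+3.6+2.4+8.3+9.1 = 24.1
Tarn → Ravel → Quorn → Brook: 8.3+8.3+9.1 = 25.7
The minimum is $15.7 via Tarn → Orton → Pirton → Varne → Brook.

$15.7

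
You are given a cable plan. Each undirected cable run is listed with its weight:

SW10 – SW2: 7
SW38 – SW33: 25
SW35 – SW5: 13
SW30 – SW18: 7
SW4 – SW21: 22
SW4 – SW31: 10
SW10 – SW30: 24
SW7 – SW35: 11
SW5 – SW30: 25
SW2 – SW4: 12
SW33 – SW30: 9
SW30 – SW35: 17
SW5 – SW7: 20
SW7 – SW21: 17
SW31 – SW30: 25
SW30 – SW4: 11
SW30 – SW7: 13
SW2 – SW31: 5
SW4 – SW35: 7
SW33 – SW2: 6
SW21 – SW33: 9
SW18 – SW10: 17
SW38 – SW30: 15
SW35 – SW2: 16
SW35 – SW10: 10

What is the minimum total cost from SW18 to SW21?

Candidate routes:
SW18–SW30–SW4–SW21: 7+11+22 = 40
SW18–SW30–SW33–SW21: 7+9+9 = 25
SW18–SW10–SW2–SW33–SW21: 17+7+6+9 = 39
SW18–SW30–SW7–SW21: 7+13+17 = 37
The minimum is 25 via SW18–SW30–SW33–SW21.

25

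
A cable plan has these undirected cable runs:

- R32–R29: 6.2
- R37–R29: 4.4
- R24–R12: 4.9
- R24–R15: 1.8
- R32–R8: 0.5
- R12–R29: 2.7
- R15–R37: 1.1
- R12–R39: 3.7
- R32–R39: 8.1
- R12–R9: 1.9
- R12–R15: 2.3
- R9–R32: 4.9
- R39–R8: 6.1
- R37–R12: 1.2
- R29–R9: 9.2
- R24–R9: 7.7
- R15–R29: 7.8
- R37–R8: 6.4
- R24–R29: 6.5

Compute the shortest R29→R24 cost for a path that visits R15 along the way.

Shortest R29→R15: R29–R12–R15 = 5
Best R15 to R24: R15–R24 costing 1.8
Total via R15: 5 + 1.8 = 6.8.

6.8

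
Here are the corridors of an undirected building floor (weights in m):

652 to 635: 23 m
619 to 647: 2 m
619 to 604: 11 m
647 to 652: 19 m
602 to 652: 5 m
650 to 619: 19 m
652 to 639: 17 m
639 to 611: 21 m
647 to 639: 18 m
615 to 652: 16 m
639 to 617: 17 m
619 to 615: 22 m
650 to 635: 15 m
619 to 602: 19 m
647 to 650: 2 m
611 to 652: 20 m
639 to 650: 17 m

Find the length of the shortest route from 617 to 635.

49 m

Candidate routes:
617–639–650–635: 17+17+15 = 49
617–639–652–635: 17+17+23 = 57
617–639–647–650–635: 17+18+2+15 = 52
Cheapest is 617–639–650–635 at 49 m.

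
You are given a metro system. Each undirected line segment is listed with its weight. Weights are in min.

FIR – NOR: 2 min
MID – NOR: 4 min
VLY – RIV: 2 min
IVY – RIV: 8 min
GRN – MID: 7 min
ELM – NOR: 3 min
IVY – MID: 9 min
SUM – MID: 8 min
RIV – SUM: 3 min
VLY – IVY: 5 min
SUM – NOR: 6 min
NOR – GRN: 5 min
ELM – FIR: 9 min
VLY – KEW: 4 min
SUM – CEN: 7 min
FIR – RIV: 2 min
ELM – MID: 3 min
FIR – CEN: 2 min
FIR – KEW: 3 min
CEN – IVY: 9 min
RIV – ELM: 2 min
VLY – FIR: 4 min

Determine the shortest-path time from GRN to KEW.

Compare a few routes:
GRN–NOR–ELM–RIV–FIR–KEW: 5+3+2+2+3 = 15
GRN–NOR–FIR–KEW: 5+2+3 = 10
Cheapest is GRN–NOR–FIR–KEW at 10 min.

10 min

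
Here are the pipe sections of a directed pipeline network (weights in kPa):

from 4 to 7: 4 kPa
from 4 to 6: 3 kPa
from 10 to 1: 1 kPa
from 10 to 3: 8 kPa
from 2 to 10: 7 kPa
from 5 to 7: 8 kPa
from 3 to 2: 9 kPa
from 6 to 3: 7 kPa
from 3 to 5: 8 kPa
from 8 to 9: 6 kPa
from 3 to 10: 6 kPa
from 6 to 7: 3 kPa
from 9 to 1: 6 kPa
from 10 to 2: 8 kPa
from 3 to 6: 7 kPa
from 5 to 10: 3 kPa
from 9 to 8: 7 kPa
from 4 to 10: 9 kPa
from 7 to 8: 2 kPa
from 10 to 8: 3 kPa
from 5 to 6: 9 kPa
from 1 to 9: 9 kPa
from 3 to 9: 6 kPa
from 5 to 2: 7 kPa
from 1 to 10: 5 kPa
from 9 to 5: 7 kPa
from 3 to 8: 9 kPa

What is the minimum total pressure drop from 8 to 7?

Settle nodes by increasing distance from 8:
8: 0
9: 6  (via 8)
1: 12  (via 9)
5: 13  (via 9)
10: 16  (via 5)
2: 20  (via 5)
7: 21  (via 5)
Shortest route: 8 → 9 → 5 → 7 = 21 kPa.

21 kPa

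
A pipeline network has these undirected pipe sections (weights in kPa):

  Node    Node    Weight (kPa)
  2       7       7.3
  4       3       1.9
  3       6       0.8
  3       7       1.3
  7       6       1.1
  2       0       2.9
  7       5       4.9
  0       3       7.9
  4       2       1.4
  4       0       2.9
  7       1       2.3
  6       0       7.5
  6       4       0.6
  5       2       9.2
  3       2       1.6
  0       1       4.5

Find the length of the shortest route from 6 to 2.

Candidate routes:
6 → 3 → 4 → 2: 0.8+1.9+1.4 = 4.1
6 → 3 → 2: 0.8+1.6 = 2.4
6 → 4 → 2: 0.6+1.4 = 2
6 → 7 → 3 → 2: 1.1+1.3+1.6 = 4
Cheapest is 6 → 4 → 2 at 2 kPa.

2 kPa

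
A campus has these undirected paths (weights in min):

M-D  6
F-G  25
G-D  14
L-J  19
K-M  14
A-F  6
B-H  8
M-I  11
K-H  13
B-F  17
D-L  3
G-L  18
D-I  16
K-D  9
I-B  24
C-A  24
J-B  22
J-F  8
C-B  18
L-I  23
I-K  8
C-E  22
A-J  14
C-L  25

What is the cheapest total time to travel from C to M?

Running Dijkstra from C:
C: 0
B: 18  (via C)
E: 22  (via C)
A: 24  (via C)
L: 25  (via C)
H: 26  (via B)
D: 28  (via L)
F: 30  (via A)
M: 34  (via D)
Shortest route: C–L–D–M = 34 min.

34 min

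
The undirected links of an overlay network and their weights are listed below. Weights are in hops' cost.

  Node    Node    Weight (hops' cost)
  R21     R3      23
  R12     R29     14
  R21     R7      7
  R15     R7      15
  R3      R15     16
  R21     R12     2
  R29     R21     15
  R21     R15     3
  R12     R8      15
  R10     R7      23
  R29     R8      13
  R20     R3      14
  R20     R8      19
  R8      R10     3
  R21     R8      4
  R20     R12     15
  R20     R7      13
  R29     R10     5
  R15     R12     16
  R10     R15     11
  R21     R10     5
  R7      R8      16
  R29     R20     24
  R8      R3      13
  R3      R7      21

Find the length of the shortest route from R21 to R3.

Compare a few routes:
R21 - R10 - R8 - R3: 5+3+13 = 21
R21 - R15 - R3: 3+16 = 19
R21 - R8 - R3: 4+13 = 17
The minimum is 17 hops' cost via R21 - R8 - R3.

17 hops' cost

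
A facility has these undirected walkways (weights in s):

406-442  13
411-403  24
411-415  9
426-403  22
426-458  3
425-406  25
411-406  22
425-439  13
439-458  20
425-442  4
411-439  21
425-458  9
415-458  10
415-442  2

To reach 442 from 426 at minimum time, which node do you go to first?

Candidate routes:
426 - 458 - 415 - 442: 3+10+2 = 15
426 - 458 - 425 - 442: 3+9+4 = 16
The minimum is 15 s via 426 - 458 - 415 - 442.
So from 426 the first move is to 458.

458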